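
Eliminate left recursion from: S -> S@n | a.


Left-recursive alternatives: S@n; non-recursive: a
Introduce S': S -> aS', S' -> @nS' | ε


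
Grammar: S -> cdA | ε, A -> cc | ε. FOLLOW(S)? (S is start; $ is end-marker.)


$ ∈ FOLLOW(S). For each A -> αBβ: add FIRST(β)\{ε} to FOLLOW(B); if β nullable, add FOLLOW(A).
FOLLOW(S) = {$}


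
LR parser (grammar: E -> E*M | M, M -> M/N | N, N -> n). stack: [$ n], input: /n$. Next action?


'n' on top is the handle for N -> n
Action: reduce (N -> n)


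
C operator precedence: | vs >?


'>' is relational (level 7); '|' is bitwise OR (level 3)
Higher level binds tighter
'>' has higher precedence than '|'


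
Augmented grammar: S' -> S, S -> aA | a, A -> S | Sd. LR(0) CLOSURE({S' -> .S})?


Start: S' -> .S
For each item with dot before a nonterminal B, add B -> .γ for every B-production
Closure: [S' -> .S, S -> .aA, S -> .a]


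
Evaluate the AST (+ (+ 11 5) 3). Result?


Evaluate inner: (+ 11 5) = 16
Evaluate root: (+ 16 3) = 19
Result: 19


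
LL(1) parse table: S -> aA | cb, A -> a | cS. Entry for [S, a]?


For [S, a]: 'a' ∈ FIRST(aA)
Entry: S -> aA


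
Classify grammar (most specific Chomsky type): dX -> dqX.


LHS has context (more than one symbol) and |LHS| ≤ |RHS|
Classification: Type 1 (Context-Sensitive)


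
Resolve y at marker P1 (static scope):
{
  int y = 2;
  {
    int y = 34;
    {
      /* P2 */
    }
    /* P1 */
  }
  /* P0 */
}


y declared in the same block as P1
y = 34


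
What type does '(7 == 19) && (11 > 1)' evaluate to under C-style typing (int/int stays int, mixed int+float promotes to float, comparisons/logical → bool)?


Operand types: bool && bool
Rule: logical operators take bool operands and yield bool
Result type: bool


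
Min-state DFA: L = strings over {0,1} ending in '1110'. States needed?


Track the longest suffix of input matching a prefix of '1110': 5 classes (prefixes of length 0..4)
Minimal DFA: 5 states


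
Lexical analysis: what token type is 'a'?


Pattern: letter/underscore followed by alphanumerics, not a keyword
Type: IDENTIFIER


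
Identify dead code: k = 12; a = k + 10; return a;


k is read by a's definition; a is returned
No dead code


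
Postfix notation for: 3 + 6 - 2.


Left to right (same or higher precedence on left)
Postfix: 3 6 + 2 -


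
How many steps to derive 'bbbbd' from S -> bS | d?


Derivation: S => bS => bbS => bbbS => bbbbS => bbbbd
Steps: 5


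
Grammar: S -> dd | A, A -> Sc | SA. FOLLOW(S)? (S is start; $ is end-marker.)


$ ∈ FOLLOW(S). For each A -> αBβ: add FIRST(β)\{ε} to FOLLOW(B); if β nullable, add FOLLOW(A).
FOLLOW(S) = {$, c, d}


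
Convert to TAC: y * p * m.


Break into single-operator statements:
t1 = y * p
t2 = t1 * m


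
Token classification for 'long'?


Pattern: reserved word
Type: KEYWORD


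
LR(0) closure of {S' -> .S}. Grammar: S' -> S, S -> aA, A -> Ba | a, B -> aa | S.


Start: S' -> .S
For each item with dot before a nonterminal B, add B -> .γ for every B-production
Closure: [S' -> .S, S -> .aA]


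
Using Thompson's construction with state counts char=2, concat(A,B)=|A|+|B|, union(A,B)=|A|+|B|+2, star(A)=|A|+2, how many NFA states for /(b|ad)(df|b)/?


Syntax tree has 6 char leaf(s), 2 union(s), 0 star(s)
chars contribute 6×2 = 12; each union adds +2; each star adds +2
Total: 12 + 4 + 0 = 16 states


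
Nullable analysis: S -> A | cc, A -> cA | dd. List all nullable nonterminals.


A nonterminal is nullable iff some alternative derives ε (directly, or every symbol in it is nullable)
Nullable: {}


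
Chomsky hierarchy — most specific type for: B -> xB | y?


Right-linear: every RHS is a terminal or a terminal followed by one nonterminal
Classification: Type 3 (Regular)


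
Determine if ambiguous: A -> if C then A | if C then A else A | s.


dangling else: 'if C then if C then s else s' parses two ways
Ambiguous


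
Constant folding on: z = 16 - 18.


16 - 18 = -2 at compile time
Optimized: z = -2


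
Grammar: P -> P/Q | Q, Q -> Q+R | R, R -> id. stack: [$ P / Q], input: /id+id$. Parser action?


handle 'P/Q' on top; lookahead ∈ FOLLOW(P) = {/, $}
Action: reduce (P -> P/Q)


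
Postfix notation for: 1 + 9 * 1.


* has higher precedence, evaluate 9*1 first
Postfix: 1 9 1 * +


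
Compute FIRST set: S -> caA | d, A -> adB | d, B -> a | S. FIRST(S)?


Per alternative of S: FIRST(caA) = {c}; FIRST(d) = {d}
FIRST(S) = {c, d}


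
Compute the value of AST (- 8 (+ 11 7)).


Evaluate inner: (+ 11 7) = 18
Evaluate root: (- 8 18) = -10
Result: -10


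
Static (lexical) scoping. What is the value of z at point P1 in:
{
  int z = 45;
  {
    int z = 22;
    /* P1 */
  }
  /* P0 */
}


z declared in the same block as P1
z = 22


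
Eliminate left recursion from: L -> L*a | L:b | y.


Left-recursive alternatives: L*a, L:b; non-recursive: y
Introduce L': L -> yL', L' -> *aL' | :bL' | ε


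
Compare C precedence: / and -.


'/' is multiplicative (level 10); '-' is additive (level 9)
Higher level binds tighter
'/' has higher precedence than '-'


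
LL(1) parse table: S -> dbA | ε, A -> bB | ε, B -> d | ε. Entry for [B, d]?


For [B, d]: 'd' ∈ FIRST(d)
Entry: B -> d


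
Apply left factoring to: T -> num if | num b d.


Common prefix: 'num'
Factored: T -> num T', T' -> if | b d


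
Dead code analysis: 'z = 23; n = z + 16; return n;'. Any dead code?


z is read by n's definition; n is returned
No dead code


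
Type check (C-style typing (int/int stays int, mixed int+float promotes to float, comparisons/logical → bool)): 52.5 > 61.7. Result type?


Operand types: float > float
Rule: comparison yields bool
Result type: bool


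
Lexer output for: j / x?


Scan left to right, longest-match per lexeme
Tokens: ID(j), OP(/), ID(x)


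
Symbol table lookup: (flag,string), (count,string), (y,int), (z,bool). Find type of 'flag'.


Lookup 'flag' → type string


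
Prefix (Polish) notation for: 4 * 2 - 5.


left-to-right (same/higher precedence on left): tree is (- (* 4 2) 5)
Prefix: - * 4 2 5


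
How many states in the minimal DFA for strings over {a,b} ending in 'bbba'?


Track the longest suffix of input matching a prefix of 'bbba': 5 classes (prefixes of length 0..4)
Minimal DFA: 5 states


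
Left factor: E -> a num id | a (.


Common prefix: 'a'
Factored: E -> a E', E' -> num id | (


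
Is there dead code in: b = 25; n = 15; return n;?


b is assigned but never read
Dead: 'b = 25'


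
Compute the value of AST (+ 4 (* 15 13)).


Evaluate inner: (* 15 13) = 195
Evaluate root: (+ 4 195) = 199
Result: 199


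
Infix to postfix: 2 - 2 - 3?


Left to right (same or higher precedence on left)
Postfix: 2 2 - 3 -


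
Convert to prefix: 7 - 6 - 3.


left-to-right (same/higher precedence on left): tree is (- (- 7 6) 3)
Prefix: - - 7 6 3


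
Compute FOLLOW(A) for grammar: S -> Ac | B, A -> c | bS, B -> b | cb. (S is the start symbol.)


$ ∈ FOLLOW(S). For each A -> αBβ: add FIRST(β)\{ε} to FOLLOW(B); if β nullable, add FOLLOW(A).
FOLLOW(A) = {c}


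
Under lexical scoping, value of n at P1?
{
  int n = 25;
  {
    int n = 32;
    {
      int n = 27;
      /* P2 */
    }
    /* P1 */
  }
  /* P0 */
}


n declared in the same block as P1
n = 32


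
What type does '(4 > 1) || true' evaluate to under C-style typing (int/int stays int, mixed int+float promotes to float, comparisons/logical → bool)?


Operand types: bool || bool
Rule: logical operators take bool operands and yield bool
Result type: bool


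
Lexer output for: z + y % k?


Scan left to right, longest-match per lexeme
Tokens: ID(z), OP(+), ID(y), OP(%), ID(k)


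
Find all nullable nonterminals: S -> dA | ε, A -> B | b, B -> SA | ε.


A nonterminal is nullable iff some alternative derives ε (directly, or every symbol in it is nullable)
Nullable: {A, B, S}


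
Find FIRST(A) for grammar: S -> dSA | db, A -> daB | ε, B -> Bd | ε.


Per alternative of A: FIRST(daB) = {d}; FIRST(ε) = {ε}
FIRST(A) = {d, ε}


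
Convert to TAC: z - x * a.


Break into single-operator statements:
t1 = x * a
t2 = z - t1


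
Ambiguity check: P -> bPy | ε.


balanced b^n…y^n: each string has a unique parse
Unambiguous


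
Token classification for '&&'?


Pattern: operator symbol
Type: OPERATOR


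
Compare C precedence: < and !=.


'<' is relational (level 7); '!=' is equality (level 6)
Higher level binds tighter
'<' has higher precedence than '!='


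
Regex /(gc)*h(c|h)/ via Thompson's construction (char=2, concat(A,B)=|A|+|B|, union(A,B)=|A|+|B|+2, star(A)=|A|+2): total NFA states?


Syntax tree has 5 char leaf(s), 1 union(s), 1 star(s)
chars contribute 5×2 = 10; each union adds +2; each star adds +2
Total: 10 + 2 + 2 = 14 states


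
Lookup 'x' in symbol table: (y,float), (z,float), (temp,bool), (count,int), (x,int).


Lookup 'x' → type int


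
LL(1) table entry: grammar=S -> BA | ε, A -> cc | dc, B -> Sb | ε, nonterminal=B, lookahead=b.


For [B, b]: 'b' ∈ FIRST(Sb)
Entry: B -> Sb


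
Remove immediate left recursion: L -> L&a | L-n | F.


Left-recursive alternatives: L&a, L-n; non-recursive: F
Introduce L': L -> FL', L' -> &aL' | -nL' | ε


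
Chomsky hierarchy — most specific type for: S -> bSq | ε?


Single nonterminal LHS, but b^n q^n is not regular
Classification: Type 2 (Context-Free)


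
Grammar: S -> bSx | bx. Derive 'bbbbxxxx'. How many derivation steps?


Derivation: S => bSx => bbSxx => bbbSxxx => bbbbxxxx
Steps: 4


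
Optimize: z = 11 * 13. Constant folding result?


11 * 13 = 143 at compile time
Optimized: z = 143


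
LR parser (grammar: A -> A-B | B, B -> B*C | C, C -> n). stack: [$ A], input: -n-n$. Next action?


shift '-' to continue A -> A-B
Action: shift


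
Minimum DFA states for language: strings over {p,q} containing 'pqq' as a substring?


KMP-style automaton: 3 progress states + 1 absorbing accept = 4
Minimal DFA: 4 states


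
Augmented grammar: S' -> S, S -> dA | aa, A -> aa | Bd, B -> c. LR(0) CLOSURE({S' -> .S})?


Start: S' -> .S
For each item with dot before a nonterminal B, add B -> .γ for every B-production
Closure: [S' -> .S, S -> .dA, S -> .aa]


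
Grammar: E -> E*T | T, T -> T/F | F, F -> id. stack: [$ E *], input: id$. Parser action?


no handle ('E*' is not any RHS); shift 'id'
Action: shift


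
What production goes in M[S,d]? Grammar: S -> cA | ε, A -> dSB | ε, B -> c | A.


For [S, d]: ε is nullable and 'd' ∈ FOLLOW(S)
Entry: S -> ε


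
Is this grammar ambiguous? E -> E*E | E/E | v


'v*v/v' has two parse trees (no precedence encoded between * and /)
Ambiguous


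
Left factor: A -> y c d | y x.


Common prefix: 'y'
Factored: A -> y A', A' -> c d | x


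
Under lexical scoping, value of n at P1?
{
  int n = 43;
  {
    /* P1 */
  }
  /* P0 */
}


P1's block does not declare n; resolves to the enclosing declaration at depth 0
n = 43


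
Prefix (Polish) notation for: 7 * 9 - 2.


left-to-right (same/higher precedence on left): tree is (- (* 7 9) 2)
Prefix: - * 7 9 2


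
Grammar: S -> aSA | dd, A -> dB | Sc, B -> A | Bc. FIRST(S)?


Per alternative of S: FIRST(aSA) = {a}; FIRST(dd) = {d}
FIRST(S) = {a, d}


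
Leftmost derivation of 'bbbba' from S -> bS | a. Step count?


Derivation: S => bS => bbS => bbbS => bbbbS => bbbba
Steps: 5


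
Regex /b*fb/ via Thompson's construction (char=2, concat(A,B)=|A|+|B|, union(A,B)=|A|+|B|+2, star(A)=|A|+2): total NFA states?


Syntax tree has 3 char leaf(s), 0 union(s), 1 star(s)
chars contribute 3×2 = 6; each union adds +2; each star adds +2
Total: 6 + 0 + 2 = 8 states


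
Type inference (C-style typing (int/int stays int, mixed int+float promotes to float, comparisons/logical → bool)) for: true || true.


Operand types: bool || bool
Rule: logical operators take bool operands and yield bool
Result type: bool


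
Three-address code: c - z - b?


Break into single-operator statements:
t1 = c - z
t2 = t1 - b


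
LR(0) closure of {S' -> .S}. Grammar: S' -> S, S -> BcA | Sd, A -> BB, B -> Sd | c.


Start: S' -> .S
For each item with dot before a nonterminal B, add B -> .γ for every B-production
Closure: [S' -> .S, S -> .BcA, S -> .Sd, B -> .Sd, B -> .c]


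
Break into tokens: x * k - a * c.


Scan left to right, longest-match per lexeme
Tokens: ID(x), OP(*), ID(k), OP(-), ID(a), OP(*), ID(c)


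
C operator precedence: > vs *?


'*' is multiplicative (level 10); '>' is relational (level 7)
Higher level binds tighter
'*' has higher precedence than '>'


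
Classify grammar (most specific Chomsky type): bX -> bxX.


LHS has context (more than one symbol) and |LHS| ≤ |RHS|
Classification: Type 1 (Context-Sensitive)


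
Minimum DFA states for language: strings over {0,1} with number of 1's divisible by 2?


Track (count of 1) mod 2: states 0..1, accept at 0
Minimal DFA: 2 states


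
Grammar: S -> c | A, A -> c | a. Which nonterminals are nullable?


A nonterminal is nullable iff some alternative derives ε (directly, or every symbol in it is nullable)
Nullable: {}


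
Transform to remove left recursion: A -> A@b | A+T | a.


Left-recursive alternatives: A@b, A+T; non-recursive: a
Introduce A': A -> aA', A' -> @bA' | +TA' | ε


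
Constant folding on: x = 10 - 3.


10 - 3 = 7 at compile time
Optimized: x = 7


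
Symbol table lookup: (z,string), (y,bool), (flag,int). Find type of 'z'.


Lookup 'z' → type string


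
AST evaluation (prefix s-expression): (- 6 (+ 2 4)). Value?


Evaluate inner: (+ 2 4) = 6
Evaluate root: (- 6 6) = 0
Result: 0


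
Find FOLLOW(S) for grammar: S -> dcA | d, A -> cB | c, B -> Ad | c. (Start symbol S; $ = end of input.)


$ ∈ FOLLOW(S). For each A -> αBβ: add FIRST(β)\{ε} to FOLLOW(B); if β nullable, add FOLLOW(A).
FOLLOW(S) = {$}


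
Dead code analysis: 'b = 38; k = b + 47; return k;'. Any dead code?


b is read by k's definition; k is returned
No dead code


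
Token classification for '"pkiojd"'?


Pattern: double-quoted sequence
Type: STRING_LITERAL


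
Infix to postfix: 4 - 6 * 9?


* has higher precedence, evaluate 6*9 first
Postfix: 4 6 9 * -


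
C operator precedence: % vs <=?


'%' is multiplicative (level 10); '<=' is relational (level 7)
Higher level binds tighter
'%' has higher precedence than '<='


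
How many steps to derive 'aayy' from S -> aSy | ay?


Derivation: S => aSy => aayy
Steps: 2


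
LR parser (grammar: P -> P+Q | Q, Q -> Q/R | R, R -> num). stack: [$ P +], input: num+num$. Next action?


no handle ('P+' is not any RHS); shift 'num'
Action: shift


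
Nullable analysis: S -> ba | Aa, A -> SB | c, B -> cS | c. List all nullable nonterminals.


A nonterminal is nullable iff some alternative derives ε (directly, or every symbol in it is nullable)
Nullable: {}


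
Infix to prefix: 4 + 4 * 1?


'*' binds tighter: tree is (+ 4 (* 4 1))
Prefix: + 4 * 4 1


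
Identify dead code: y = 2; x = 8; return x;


y is assigned but never read
Dead: 'y = 2'


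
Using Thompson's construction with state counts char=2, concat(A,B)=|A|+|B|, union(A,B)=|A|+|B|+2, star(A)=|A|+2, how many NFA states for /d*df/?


Syntax tree has 3 char leaf(s), 0 union(s), 1 star(s)
chars contribute 3×2 = 6; each union adds +2; each star adds +2
Total: 6 + 0 + 2 = 8 states


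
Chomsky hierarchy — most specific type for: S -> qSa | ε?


Single nonterminal LHS, but q^n a^n is not regular
Classification: Type 2 (Context-Free)


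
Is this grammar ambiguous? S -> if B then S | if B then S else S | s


dangling else: 'if B then if B then s else s' parses two ways
Ambiguous


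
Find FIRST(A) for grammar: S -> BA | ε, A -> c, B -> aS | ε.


Per alternative of A: FIRST(c) = {c}
FIRST(A) = {c}


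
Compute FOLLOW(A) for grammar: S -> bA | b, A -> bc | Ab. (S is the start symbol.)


$ ∈ FOLLOW(S). For each A -> αBβ: add FIRST(β)\{ε} to FOLLOW(B); if β nullable, add FOLLOW(A).
FOLLOW(A) = {$, b}


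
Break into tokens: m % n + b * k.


Scan left to right, longest-match per lexeme
Tokens: ID(m), OP(%), ID(n), OP(+), ID(b), OP(*), ID(k)


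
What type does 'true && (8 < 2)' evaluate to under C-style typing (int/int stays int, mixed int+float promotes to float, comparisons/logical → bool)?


Operand types: bool && bool
Rule: logical operators take bool operands and yield bool
Result type: bool


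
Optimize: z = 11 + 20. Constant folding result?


11 + 20 = 31 at compile time
Optimized: z = 31


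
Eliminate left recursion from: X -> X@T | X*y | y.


Left-recursive alternatives: X@T, X*y; non-recursive: y
Introduce X': X -> yX', X' -> @TX' | *yX' | ε


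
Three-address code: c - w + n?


Break into single-operator statements:
t1 = c - w
t2 = t1 + n


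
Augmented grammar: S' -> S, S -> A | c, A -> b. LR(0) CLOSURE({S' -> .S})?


Start: S' -> .S
For each item with dot before a nonterminal B, add B -> .γ for every B-production
Closure: [S' -> .S, S -> .A, S -> .c, A -> .b]


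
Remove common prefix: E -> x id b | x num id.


Common prefix: 'x'
Factored: E -> x E', E' -> id b | num id


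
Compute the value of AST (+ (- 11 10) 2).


Evaluate inner: (- 11 10) = 1
Evaluate root: (+ 1 2) = 3
Result: 3


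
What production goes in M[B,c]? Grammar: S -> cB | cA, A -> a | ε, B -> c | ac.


For [B, c]: 'c' ∈ FIRST(c)
Entry: B -> c


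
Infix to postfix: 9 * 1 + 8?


Left to right (same or higher precedence on left)
Postfix: 9 1 * 8 +


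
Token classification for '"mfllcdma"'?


Pattern: double-quoted sequence
Type: STRING_LITERAL


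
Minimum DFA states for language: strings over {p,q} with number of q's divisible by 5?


Track (count of q) mod 5: states 0..4, accept at 0
Minimal DFA: 5 states


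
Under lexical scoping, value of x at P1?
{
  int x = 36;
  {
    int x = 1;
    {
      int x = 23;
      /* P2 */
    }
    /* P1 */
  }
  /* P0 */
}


x declared in the same block as P1
x = 1


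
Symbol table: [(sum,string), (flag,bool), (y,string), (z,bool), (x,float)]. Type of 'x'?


Lookup 'x' → type float


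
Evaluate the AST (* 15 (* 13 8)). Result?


Evaluate inner: (* 13 8) = 104
Evaluate root: (* 15 104) = 1560
Result: 1560


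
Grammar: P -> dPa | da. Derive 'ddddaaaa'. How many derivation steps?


Derivation: P => dPa => ddPaa => dddPaaa => ddddaaaa
Steps: 4


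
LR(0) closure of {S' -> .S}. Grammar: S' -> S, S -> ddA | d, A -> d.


Start: S' -> .S
For each item with dot before a nonterminal B, add B -> .γ for every B-production
Closure: [S' -> .S, S -> .ddA, S -> .d]


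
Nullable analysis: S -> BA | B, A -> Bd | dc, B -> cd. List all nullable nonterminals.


A nonterminal is nullable iff some alternative derives ε (directly, or every symbol in it is nullable)
Nullable: {}


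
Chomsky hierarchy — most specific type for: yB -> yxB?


LHS has context (more than one symbol) and |LHS| ≤ |RHS|
Classification: Type 1 (Context-Sensitive)


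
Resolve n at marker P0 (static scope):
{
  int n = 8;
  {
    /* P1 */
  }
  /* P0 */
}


n declared in the same block as P0
n = 8


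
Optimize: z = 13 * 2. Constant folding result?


13 * 2 = 26 at compile time
Optimized: z = 26


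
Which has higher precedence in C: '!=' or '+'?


'+' is additive (level 9); '!=' is equality (level 6)
Higher level binds tighter
'+' has higher precedence than '!='


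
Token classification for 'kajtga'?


Pattern: letter/underscore followed by alphanumerics, not a keyword
Type: IDENTIFIER


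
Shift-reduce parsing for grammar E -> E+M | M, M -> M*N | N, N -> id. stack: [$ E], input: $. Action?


start symbol E on stack, input exhausted
Action: accept


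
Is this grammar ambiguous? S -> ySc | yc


balanced y^n…c^n: each string has a unique parse
Unambiguous


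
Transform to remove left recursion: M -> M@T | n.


Left-recursive alternatives: M@T; non-recursive: n
Introduce M': M -> nM', M' -> @TM' | ε


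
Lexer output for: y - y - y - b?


Scan left to right, longest-match per lexeme
Tokens: ID(y), OP(-), ID(y), OP(-), ID(y), OP(-), ID(b)


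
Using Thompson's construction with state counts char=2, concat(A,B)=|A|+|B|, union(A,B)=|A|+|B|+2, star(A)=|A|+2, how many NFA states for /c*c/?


Syntax tree has 2 char leaf(s), 0 union(s), 1 star(s)
chars contribute 2×2 = 4; each union adds +2; each star adds +2
Total: 4 + 0 + 2 = 6 states


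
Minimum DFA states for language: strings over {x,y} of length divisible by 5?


Track length mod 5: states 0..4, accept at 0
Minimal DFA: 5 states


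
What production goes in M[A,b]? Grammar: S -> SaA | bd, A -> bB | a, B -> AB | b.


For [A, b]: 'b' ∈ FIRST(bB)
Entry: A -> bB


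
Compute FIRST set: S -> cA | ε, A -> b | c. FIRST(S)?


Per alternative of S: FIRST(cA) = {c}; FIRST(ε) = {ε}
FIRST(S) = {c, ε}


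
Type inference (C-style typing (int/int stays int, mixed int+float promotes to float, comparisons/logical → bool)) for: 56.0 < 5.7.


Operand types: float < float
Rule: comparison yields bool
Result type: bool


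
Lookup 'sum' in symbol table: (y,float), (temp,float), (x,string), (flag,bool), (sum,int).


Lookup 'sum' → type int


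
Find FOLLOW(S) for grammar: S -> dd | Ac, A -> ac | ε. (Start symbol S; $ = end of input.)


$ ∈ FOLLOW(S). For each A -> αBβ: add FIRST(β)\{ε} to FOLLOW(B); if β nullable, add FOLLOW(A).
FOLLOW(S) = {$}


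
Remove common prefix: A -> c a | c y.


Common prefix: 'c'
Factored: A -> c A', A' -> a | y


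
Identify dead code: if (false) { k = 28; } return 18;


condition is constant false, so the whole block is unreachable
Dead: 'if (false) { k = 28; }'


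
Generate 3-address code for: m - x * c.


Break into single-operator statements:
t1 = x * c
t2 = m - t1


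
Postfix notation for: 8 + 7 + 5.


Left to right (same or higher precedence on left)
Postfix: 8 7 + 5 +


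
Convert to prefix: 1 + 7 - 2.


left-to-right (same/higher precedence on left): tree is (- (+ 1 7) 2)
Prefix: - + 1 7 2


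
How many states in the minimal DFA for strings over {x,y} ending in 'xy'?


Track the longest suffix of input matching a prefix of 'xy': 3 classes (prefixes of length 0..2)
Minimal DFA: 3 states


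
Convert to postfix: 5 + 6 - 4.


Left to right (same or higher precedence on left)
Postfix: 5 6 + 4 -


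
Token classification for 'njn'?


Pattern: letter/underscore followed by alphanumerics, not a keyword
Type: IDENTIFIER


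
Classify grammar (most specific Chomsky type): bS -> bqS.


LHS has context (more than one symbol) and |LHS| ≤ |RHS|
Classification: Type 1 (Context-Sensitive)


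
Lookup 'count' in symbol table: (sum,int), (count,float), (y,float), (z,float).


Lookup 'count' → type float


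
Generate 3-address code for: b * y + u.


Break into single-operator statements:
t1 = b * y
t2 = t1 + u


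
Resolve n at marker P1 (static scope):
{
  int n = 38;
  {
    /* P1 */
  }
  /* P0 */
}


P1's block does not declare n; resolves to the enclosing declaration at depth 0
n = 38


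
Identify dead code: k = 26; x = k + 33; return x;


k is read by x's definition; x is returned
No dead code


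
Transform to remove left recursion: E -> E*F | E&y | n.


Left-recursive alternatives: E*F, E&y; non-recursive: n
Introduce E': E -> nE', E' -> *FE' | &yE' | ε


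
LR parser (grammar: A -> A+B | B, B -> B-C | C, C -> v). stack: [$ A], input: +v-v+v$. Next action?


shift '+' to continue A -> A+B
Action: shift


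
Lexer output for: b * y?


Scan left to right, longest-match per lexeme
Tokens: ID(b), OP(*), ID(y)


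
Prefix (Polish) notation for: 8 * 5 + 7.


left-to-right (same/higher precedence on left): tree is (+ (* 8 5) 7)
Prefix: + * 8 5 7


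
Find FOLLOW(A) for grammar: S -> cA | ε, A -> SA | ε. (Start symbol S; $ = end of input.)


$ ∈ FOLLOW(S). For each A -> αBβ: add FIRST(β)\{ε} to FOLLOW(B); if β nullable, add FOLLOW(A).
FOLLOW(A) = {$, c}


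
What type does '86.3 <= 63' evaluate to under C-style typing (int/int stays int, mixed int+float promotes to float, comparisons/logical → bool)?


Operand types: float <= int
Rule: comparison yields bool
Result type: bool


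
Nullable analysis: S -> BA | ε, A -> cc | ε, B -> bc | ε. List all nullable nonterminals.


A nonterminal is nullable iff some alternative derives ε (directly, or every symbol in it is nullable)
Nullable: {A, B, S}


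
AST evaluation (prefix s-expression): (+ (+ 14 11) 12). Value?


Evaluate inner: (+ 14 11) = 25
Evaluate root: (+ 25 12) = 37
Result: 37


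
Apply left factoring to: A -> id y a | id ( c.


Common prefix: 'id'
Factored: A -> id A', A' -> y a | ( c


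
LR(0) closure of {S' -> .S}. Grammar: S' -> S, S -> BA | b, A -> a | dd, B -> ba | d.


Start: S' -> .S
For each item with dot before a nonterminal B, add B -> .γ for every B-production
Closure: [S' -> .S, S -> .BA, S -> .b, B -> .ba, B -> .d]


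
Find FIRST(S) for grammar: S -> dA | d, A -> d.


Per alternative of S: FIRST(dA) = {d}; FIRST(d) = {d}
FIRST(S) = {d}


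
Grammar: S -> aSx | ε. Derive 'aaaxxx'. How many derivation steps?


Derivation: S => aSx => aaSxx => aaaSxxx => aaaxxx
Steps: 4


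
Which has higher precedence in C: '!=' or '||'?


'!=' is equality (level 6); '||' is logical OR (level 1)
Higher level binds tighter
'!=' has higher precedence than '||'


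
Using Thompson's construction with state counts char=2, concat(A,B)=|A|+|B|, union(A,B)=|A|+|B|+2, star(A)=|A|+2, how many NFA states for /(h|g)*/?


Syntax tree has 2 char leaf(s), 1 union(s), 1 star(s)
chars contribute 2×2 = 4; each union adds +2; each star adds +2
Total: 4 + 2 + 2 = 8 states


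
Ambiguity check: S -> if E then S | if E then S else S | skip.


dangling else: 'if E then if E then skip else skip' parses two ways
Ambiguous


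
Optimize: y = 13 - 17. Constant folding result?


13 - 17 = -4 at compile time
Optimized: y = -4


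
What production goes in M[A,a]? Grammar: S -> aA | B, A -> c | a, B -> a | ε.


For [A, a]: 'a' ∈ FIRST(a)
Entry: A -> a


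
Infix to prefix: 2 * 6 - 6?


left-to-right (same/higher precedence on left): tree is (- (* 2 6) 6)
Prefix: - * 2 6 6


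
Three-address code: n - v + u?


Break into single-operator statements:
t1 = n - v
t2 = t1 + u


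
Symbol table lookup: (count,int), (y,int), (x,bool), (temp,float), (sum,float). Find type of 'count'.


Lookup 'count' → type int


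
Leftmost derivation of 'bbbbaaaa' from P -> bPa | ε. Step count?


Derivation: P => bPa => bbPaa => bbbPaaa => bbbbPaaaa => bbbbaaaa
Steps: 5


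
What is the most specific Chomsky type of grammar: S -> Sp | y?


Left-linear: every RHS is a terminal or one nonterminal followed by a terminal
Classification: Type 3 (Regular)


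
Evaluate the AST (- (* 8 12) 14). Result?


Evaluate inner: (* 8 12) = 96
Evaluate root: (- 96 14) = 82
Result: 82


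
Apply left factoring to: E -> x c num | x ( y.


Common prefix: 'x'
Factored: E -> x E', E' -> c num | ( y


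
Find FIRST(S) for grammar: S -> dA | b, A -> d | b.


Per alternative of S: FIRST(dA) = {d}; FIRST(b) = {b}
FIRST(S) = {b, d}


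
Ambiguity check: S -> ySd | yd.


balanced y^n…d^n: each string has a unique parse
Unambiguous


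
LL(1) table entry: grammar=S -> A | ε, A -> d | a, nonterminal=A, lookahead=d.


For [A, d]: 'd' ∈ FIRST(d)
Entry: A -> d


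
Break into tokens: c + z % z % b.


Scan left to right, longest-match per lexeme
Tokens: ID(c), OP(+), ID(z), OP(%), ID(z), OP(%), ID(b)


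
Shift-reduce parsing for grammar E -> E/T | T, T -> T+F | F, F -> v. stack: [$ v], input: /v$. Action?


'v' on top is the handle for F -> v
Action: reduce (F -> v)


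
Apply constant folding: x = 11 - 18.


11 - 18 = -7 at compile time
Optimized: x = -7


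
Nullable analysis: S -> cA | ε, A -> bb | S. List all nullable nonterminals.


A nonterminal is nullable iff some alternative derives ε (directly, or every symbol in it is nullable)
Nullable: {A, S}


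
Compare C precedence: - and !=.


'-' is additive (level 9); '!=' is equality (level 6)
Higher level binds tighter
'-' has higher precedence than '!='


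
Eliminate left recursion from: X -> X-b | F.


Left-recursive alternatives: X-b; non-recursive: F
Introduce X': X -> FX', X' -> -bX' | ε


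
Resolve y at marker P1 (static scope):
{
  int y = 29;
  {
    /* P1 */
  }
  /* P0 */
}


P1's block does not declare y; resolves to the enclosing declaration at depth 0
y = 29


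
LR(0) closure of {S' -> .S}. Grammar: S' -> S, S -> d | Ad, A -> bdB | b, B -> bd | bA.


Start: S' -> .S
For each item with dot before a nonterminal B, add B -> .γ for every B-production
Closure: [S' -> .S, S -> .d, S -> .Ad, A -> .bdB, A -> .b]


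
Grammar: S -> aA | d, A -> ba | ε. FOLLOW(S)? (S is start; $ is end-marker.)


$ ∈ FOLLOW(S). For each A -> αBβ: add FIRST(β)\{ε} to FOLLOW(B); if β nullable, add FOLLOW(A).
FOLLOW(S) = {$}


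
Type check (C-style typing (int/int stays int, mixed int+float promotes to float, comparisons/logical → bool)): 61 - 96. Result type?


Operand types: int - int
Rule: mixed int/float promotes to float; int/int stays int
Result type: int


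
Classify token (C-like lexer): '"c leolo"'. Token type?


Pattern: double-quoted sequence
Type: STRING_LITERAL


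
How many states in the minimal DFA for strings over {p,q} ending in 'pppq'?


Track the longest suffix of input matching a prefix of 'pppq': 5 classes (prefixes of length 0..4)
Minimal DFA: 5 states


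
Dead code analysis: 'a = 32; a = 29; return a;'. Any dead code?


first assignment to a is overwritten before any read
Dead: 'a = 32'


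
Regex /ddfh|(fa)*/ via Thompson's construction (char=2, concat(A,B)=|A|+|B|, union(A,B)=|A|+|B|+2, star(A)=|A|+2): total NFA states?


Syntax tree has 6 char leaf(s), 1 union(s), 1 star(s)
chars contribute 6×2 = 12; each union adds +2; each star adds +2
Total: 12 + 2 + 2 = 16 states


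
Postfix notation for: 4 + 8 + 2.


Left to right (same or higher precedence on left)
Postfix: 4 8 + 2 +


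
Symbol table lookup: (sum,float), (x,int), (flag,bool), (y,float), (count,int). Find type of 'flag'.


Lookup 'flag' → type bool


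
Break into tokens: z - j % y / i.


Scan left to right, longest-match per lexeme
Tokens: ID(z), OP(-), ID(j), OP(%), ID(y), OP(/), ID(i)


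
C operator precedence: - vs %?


'%' is multiplicative (level 10); '-' is additive (level 9)
Higher level binds tighter
'%' has higher precedence than '-'


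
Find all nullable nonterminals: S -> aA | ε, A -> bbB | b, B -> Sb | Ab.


A nonterminal is nullable iff some alternative derives ε (directly, or every symbol in it is nullable)
Nullable: {S}


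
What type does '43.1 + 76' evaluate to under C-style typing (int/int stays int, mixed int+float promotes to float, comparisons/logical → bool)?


Operand types: float + int
Rule: mixed int/float promotes to float; int/int stays int
Result type: float


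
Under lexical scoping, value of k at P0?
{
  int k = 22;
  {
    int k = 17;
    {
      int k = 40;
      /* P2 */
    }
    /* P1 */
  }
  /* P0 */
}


k declared in the same block as P0
k = 22


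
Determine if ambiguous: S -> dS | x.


right-linear, alternatives start with distinct terminals 'd' vs 'x': unique leftmost derivation
Unambiguous


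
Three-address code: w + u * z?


Break into single-operator statements:
t1 = u * z
t2 = w + t1


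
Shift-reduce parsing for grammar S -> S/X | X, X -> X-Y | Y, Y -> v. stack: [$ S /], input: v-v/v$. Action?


no handle ('S/' is not any RHS); shift 'v'
Action: shift


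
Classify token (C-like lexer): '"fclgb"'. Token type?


Pattern: double-quoted sequence
Type: STRING_LITERAL


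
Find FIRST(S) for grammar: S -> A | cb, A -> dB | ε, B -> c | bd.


Per alternative of S: FIRST(A) = {d, ε}; FIRST(cb) = {c}
FIRST(S) = {c, d, ε}


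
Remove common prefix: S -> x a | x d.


Common prefix: 'x'
Factored: S -> x S', S' -> a | d


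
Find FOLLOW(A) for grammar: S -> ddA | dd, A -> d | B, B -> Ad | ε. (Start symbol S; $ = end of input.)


$ ∈ FOLLOW(S). For each A -> αBβ: add FIRST(β)\{ε} to FOLLOW(B); if β nullable, add FOLLOW(A).
FOLLOW(A) = {$, d}


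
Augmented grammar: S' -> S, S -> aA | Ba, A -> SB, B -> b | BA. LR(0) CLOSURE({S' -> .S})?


Start: S' -> .S
For each item with dot before a nonterminal B, add B -> .γ for every B-production
Closure: [S' -> .S, S -> .aA, S -> .Ba, B -> .b, B -> .BA]


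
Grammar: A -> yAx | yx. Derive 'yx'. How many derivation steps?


Derivation: A => yx
Steps: 1


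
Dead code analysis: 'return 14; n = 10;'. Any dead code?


statement follows a return and is unreachable
Dead: 'n = 10'


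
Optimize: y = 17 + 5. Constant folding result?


17 + 5 = 22 at compile time
Optimized: y = 22


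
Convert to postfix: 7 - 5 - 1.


Left to right (same or higher precedence on left)
Postfix: 7 5 - 1 -


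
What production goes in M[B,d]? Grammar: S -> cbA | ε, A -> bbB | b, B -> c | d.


For [B, d]: 'd' ∈ FIRST(d)
Entry: B -> d


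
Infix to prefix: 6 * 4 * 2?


left-to-right (same/higher precedence on left): tree is (* (* 6 4) 2)
Prefix: * * 6 4 2


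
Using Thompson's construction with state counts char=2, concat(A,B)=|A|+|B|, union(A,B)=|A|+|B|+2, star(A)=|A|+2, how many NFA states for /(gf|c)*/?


Syntax tree has 3 char leaf(s), 1 union(s), 1 star(s)
chars contribute 3×2 = 6; each union adds +2; each star adds +2
Total: 6 + 2 + 2 = 10 states


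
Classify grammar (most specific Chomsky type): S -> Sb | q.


Left-linear: every RHS is a terminal or one nonterminal followed by a terminal
Classification: Type 3 (Regular)


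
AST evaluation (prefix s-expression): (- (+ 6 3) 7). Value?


Evaluate inner: (+ 6 3) = 9
Evaluate root: (- 9 7) = 2
Result: 2


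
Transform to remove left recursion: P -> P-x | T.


Left-recursive alternatives: P-x; non-recursive: T
Introduce P': P -> TP', P' -> -xP' | ε


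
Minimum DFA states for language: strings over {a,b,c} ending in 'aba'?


Track the longest suffix of input matching a prefix of 'aba': 4 classes (prefixes of length 0..3)
Minimal DFA: 4 states


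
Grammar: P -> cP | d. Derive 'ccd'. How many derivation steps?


Derivation: P => cP => ccP => ccd
Steps: 3


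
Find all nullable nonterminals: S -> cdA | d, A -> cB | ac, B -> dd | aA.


A nonterminal is nullable iff some alternative derives ε (directly, or every symbol in it is nullable)
Nullable: {}


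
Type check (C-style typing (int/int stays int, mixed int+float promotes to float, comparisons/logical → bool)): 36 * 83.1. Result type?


Operand types: int * float
Rule: mixed int/float promotes to float; int/int stays int
Result type: float


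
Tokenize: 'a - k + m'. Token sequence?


Scan left to right, longest-match per lexeme
Tokens: ID(a), OP(-), ID(k), OP(+), ID(m)


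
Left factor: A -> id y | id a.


Common prefix: 'id'
Factored: A -> id A', A' -> y | a


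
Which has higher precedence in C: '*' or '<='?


'*' is multiplicative (level 10); '<=' is relational (level 7)
Higher level binds tighter
'*' has higher precedence than '<='


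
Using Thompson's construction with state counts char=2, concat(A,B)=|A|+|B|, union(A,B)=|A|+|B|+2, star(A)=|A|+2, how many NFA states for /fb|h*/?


Syntax tree has 3 char leaf(s), 1 union(s), 1 star(s)
chars contribute 3×2 = 6; each union adds +2; each star adds +2
Total: 6 + 2 + 2 = 10 states


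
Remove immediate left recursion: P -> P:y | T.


Left-recursive alternatives: P:y; non-recursive: T
Introduce P': P -> TP', P' -> :yP' | ε


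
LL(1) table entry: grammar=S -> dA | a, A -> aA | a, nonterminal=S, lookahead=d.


For [S, d]: 'd' ∈ FIRST(dA)
Entry: S -> dA


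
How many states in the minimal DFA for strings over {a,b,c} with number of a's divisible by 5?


Track (count of a) mod 5: states 0..4, accept at 0
Minimal DFA: 5 states


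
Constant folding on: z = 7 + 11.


7 + 11 = 18 at compile time
Optimized: z = 18


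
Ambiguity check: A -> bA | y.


right-linear, alternatives start with distinct terminals 'b' vs 'y': unique leftmost derivation
Unambiguous


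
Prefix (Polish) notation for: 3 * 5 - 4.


left-to-right (same/higher precedence on left): tree is (- (* 3 5) 4)
Prefix: - * 3 5 4


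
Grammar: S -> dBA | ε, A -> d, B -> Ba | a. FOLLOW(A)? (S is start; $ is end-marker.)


$ ∈ FOLLOW(S). For each A -> αBβ: add FIRST(β)\{ε} to FOLLOW(B); if β nullable, add FOLLOW(A).
FOLLOW(A) = {$}


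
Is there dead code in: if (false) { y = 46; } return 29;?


condition is constant false, so the whole block is unreachable
Dead: 'if (false) { y = 46; }'


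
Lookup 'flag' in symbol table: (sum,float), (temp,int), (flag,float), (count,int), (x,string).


Lookup 'flag' → type float


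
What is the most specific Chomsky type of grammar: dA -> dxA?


LHS has context (more than one symbol) and |LHS| ≤ |RHS|
Classification: Type 1 (Context-Sensitive)


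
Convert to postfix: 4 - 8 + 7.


Left to right (same or higher precedence on left)
Postfix: 4 8 - 7 +


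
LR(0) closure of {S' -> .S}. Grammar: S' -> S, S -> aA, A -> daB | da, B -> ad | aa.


Start: S' -> .S
For each item with dot before a nonterminal B, add B -> .γ for every B-production
Closure: [S' -> .S, S -> .aA]


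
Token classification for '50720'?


Pattern: digits only
Type: INTEGER_LITERAL


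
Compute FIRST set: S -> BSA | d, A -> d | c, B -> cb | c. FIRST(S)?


Per alternative of S: FIRST(BSA) = {c}; FIRST(d) = {d}
FIRST(S) = {c, d}


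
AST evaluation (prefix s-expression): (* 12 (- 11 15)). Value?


Evaluate inner: (- 11 15) = -4
Evaluate root: (* 12 -4) = -48
Result: -48


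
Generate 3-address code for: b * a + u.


Break into single-operator statements:
t1 = b * a
t2 = t1 + u


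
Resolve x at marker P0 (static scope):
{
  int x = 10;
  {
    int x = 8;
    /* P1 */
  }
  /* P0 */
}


x declared in the same block as P0
x = 10


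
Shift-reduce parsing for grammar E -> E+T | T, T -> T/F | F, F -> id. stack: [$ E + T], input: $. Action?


handle 'E+T' on top; lookahead ∈ FOLLOW(E) = {+, $}
Action: reduce (E -> E+T)


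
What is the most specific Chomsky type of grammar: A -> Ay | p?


Left-linear: every RHS is a terminal or one nonterminal followed by a terminal
Classification: Type 3 (Regular)


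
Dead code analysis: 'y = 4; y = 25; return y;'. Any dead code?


first assignment to y is overwritten before any read
Dead: 'y = 4'


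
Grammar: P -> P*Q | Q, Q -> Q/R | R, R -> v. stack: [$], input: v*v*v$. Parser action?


no handle on stack; shift 'v'
Action: shift
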